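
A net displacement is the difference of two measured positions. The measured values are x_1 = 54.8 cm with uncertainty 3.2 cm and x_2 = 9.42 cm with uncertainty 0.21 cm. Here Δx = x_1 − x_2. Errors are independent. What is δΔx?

3.21 cm

Absolute uncertainties add in quadrature for a linear combination:
  (δx_1)² = 10.2;  (δx_2)² = 0.0441
δΔx = √(10.3) = 3.21 cm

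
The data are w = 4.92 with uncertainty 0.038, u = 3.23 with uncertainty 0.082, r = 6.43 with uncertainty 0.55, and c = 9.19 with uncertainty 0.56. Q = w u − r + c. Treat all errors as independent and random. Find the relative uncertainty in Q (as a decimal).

0.0478

Let p = w·u = 15.9. δp/p = √((1·δw/w)² + (1·δu/u)²) = √(5.97e-05 + 0.000644) = 0.0265, so δp = 0.422.
Q = p − r + c: δQ = √(δp² + δr² + δc²) = √(0.178 + 0.303 + 0.314) = 0.891
Q = 18.7, so δQ/Q = 0.891/18.7 = 0.0478.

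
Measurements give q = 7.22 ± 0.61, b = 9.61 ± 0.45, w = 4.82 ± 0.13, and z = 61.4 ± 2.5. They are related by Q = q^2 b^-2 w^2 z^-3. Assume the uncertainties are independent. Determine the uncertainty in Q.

1.33e-05

Since Q is a product/quotient, work with relative uncertainties:
  (2·δq/q)² = (2×0.0845)² = 0.0286;  (-2·δb/b)² = (-2×0.0468)² = 0.00877;  (2·δw/w)² = (2×0.0270)² = 0.00291;  (-3·δz/z)² = (-3×0.0407)² = 0.0149
δQ/Q = √(0.0552) = 0.235
Q = 5.67e-05, so δQ = 0.235 × 5.67e-05 = 1.33e-05.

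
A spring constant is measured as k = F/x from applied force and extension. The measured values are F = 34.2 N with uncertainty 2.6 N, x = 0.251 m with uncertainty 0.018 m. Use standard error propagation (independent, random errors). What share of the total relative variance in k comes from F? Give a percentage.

(δk/k)² = (1·δF/F)² + (-1·δx/x)²
  F term: (1×0.0760)² = 0.00578
  x term: (-1×0.0717)² = 0.00514
Total = 0.0109. Share from F = 0.00578/0.0109 = 0.529.

52.9%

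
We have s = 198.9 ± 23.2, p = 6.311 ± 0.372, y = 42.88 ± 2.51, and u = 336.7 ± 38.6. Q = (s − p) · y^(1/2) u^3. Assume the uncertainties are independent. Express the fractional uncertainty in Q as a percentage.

Let w = s − p = 192.6. δw = √(δs² + δp²) = √(538 + 0.138) = 23.2, so δw/w = 0.120.
Q is then a monomial in w, y, u:
δQ/Q = √((δw/w)² + (½·δy/y)² + (3·δu/u)²) = √(0.0145 + 0.000857 + 0.118) = 0.366

36.6%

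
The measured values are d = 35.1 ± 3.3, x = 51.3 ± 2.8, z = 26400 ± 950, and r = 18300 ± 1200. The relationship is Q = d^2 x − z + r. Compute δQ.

Let p = d^2·x = 63200. δp/p = √((2·δd/d)² + (1·δx/x)²) = √(0.0354 + 0.00298) = 0.196, so δp = 12400.
Q = p − z + r: δQ = √(δp² + δz² + δr²) = √(1.53e+08 + 9.02e+05 + 1.44e+06) = 12500

12500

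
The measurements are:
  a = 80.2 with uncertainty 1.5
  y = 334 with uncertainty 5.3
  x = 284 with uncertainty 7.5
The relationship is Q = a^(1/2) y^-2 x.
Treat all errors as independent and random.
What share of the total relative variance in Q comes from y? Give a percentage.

56.2%

(δQ/Q)² = (½·δa/a)² + (-2·δy/y)² + (1·δx/x)²
  a term: (0.5×0.0187)² = 8.75e-05
  y term: (-2×0.0159)² = 0.00101
  x term: (1×0.0264)² = 0.000697
Total = 0.00179. Share from y = 0.00101/0.00179 = 0.562.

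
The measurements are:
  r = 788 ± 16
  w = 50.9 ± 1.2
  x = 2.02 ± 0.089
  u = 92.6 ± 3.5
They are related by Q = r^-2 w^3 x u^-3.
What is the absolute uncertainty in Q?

7.91e-08

Relative error in a monomial: (δQ/Q)² = Σ (nᵢ · δxᵢ/xᵢ)².
  (-2·δr/r)² = (-2×0.0203)² = 0.00165;  (3·δw/w)² = (3×0.0236)² = 0.00500;  (1·δx/x)² = (1×0.0441)² = 0.00194;  (-3·δu/u)² = (-3×0.0378)² = 0.0129
δQ/Q = √(0.0215) = 0.146
Q = 5.4e-07, so δQ = 0.146 × 5.4e-07 = 7.91e-08.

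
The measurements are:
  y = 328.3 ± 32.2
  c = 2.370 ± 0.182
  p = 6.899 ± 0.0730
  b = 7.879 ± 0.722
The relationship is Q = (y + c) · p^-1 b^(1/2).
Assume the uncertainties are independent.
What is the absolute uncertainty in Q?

Let u = y + c = 330.7. δu = √(δy² + δc²) = √(1040 + 0.0331) = 32.2, so δu/u = 0.0974.
Q is then a monomial in u, p, b:
δQ/Q = √((δu/u)² + (-1·δp/p)² + (½·δb/b)²) = √(0.00948 + 0.000112 + 0.00210) = 0.108
Q = 134.5, so δQ = 0.108 × 134.5 = 14.5.

14.5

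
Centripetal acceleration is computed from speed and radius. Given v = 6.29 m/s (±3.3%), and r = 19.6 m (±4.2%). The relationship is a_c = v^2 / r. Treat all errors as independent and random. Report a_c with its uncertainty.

Relative error in a monomial: (δa_c/a_c)² = Σ (nᵢ · δxᵢ/xᵢ)².
  (2·δv/v)² = (2×0.0330)² = 0.00436;  (-1·δr/r)² = (-1×0.0420)² = 0.00176
δa_c/a_c = √(0.00612) = 0.0782
a_c = 2.02 m/s^2, so δa_c = 0.0782 × 2.02 = 0.158 m/s^2.

2.02 ± 0.158 m/s^2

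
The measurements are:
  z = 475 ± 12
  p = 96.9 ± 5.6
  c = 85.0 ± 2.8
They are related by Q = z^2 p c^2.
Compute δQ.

For a monomial Q ∝ z^2, p, c^2, fractional errors add in quadrature:
  (2·δz/z)² = (2×0.0253)² = 0.00255;  (1·δp/p)² = (1×0.0578)² = 0.00334;  (2·δc/c)² = (2×0.0329)² = 0.00434
δQ/Q = √(0.0102) = 0.101
Q = 1.58e+11, so δQ = 0.101 × 1.58e+11 = 1.6e+10.

1.6e+10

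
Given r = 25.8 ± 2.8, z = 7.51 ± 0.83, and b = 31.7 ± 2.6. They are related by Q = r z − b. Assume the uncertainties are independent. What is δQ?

Let p = r·z = 194. δp/p = √((1·δr/r)² + (1·δz/z)²) = √(0.0118 + 0.0122) = 0.155, so δp = 30.0.
Q = p − b: δQ = √(δp² + δb²) = √(901 + 6.76) = 30.1

30.1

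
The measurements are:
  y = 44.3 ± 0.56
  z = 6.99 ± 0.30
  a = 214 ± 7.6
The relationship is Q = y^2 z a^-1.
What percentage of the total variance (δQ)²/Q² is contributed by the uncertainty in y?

(δQ/Q)² = (2·δy/y)² + (1·δz/z)² + (-1·δa/a)²
  y term: (2×0.0126)² = 0.000639
  z term: (1×0.0429)² = 0.00184
  a term: (-1×0.0355)² = 0.00126
Total = 0.00374. Share from y = 0.000639/0.00374 = 0.171.

17.1%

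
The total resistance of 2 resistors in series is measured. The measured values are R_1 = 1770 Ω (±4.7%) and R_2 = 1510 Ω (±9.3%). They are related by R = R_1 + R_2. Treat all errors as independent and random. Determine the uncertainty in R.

163 Ω

Each term contributes (cᵢ δxᵢ)² to (δR)²:
  (δR_1)² = 6920;  (δR_2)² = 19700
δR = √(26600) = 163 Ω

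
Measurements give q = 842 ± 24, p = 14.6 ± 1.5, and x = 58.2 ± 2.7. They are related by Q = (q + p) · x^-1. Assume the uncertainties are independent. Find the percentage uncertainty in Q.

Let u = q + p = 857. δu = √(δq² + δp²) = √(576 + 2.25) = 24.0, so δu/u = 0.0281.
Q is then a monomial in u, x:
δQ/Q = √((δu/u)² + (-1·δx/x)²) = √(0.000788 + 0.00215) = 0.0542

5.42%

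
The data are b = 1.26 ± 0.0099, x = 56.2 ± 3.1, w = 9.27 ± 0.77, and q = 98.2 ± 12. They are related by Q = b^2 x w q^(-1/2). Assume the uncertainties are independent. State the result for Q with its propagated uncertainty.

Q is a product of powers, so relative uncertainties combine in quadrature:
  (2·δb/b)² = (2×0.00786)² = 0.000247;  (1·δx/x)² = (1×0.0552)² = 0.00304;  (1·δw/w)² = (1×0.0831)² = 0.00690;  (−½·δq/q)² = (-0.5×0.122)² = 0.00373
δQ/Q = √(0.0139) = 0.118
Q = 83.5, so δQ = 0.118 × 83.5 = 9.85.

83.5 ± 9.85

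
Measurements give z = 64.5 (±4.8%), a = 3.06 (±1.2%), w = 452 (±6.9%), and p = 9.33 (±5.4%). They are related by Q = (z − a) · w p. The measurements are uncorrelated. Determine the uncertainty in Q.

26200

Let u = z − a = 61.4. δu = √(δz² + δa²) = √(9.59 + 0.00135) = 3.10, so δu/u = 0.0504.
Q is then a monomial in u, w, p:
δQ/Q = √((δu/u)² + (1·δw/w)² + (1·δp/p)²) = √(0.00254 + 0.00476 + 0.00292) = 0.101
Q = 2.59e+05, so δQ = 0.101 × 2.59e+05 = 26200.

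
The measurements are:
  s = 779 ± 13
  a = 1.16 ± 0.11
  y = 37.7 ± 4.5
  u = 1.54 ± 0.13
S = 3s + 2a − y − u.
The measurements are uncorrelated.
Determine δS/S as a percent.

S is a linear combination, so absolute uncertainties add in quadrature:
  (3·δs)² = 1520;  (2·δa)² = 0.0484;  (δy)² = 20.2;  (δu)² = 0.0169
δS = √(1540) = 39.3
S = 2300, so δS/S = 39.3/2300 = 0.0171.

1.71%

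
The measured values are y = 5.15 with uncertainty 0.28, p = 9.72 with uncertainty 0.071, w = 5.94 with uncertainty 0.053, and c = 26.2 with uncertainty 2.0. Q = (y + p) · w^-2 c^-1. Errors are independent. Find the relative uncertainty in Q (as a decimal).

0.0808

Let u = y + p = 14.9. δu = √(δy² + δp²) = √(0.0784 + 0.00504) = 0.289, so δu/u = 0.0194.
Q is then a monomial in u, w, c:
δQ/Q = √((δu/u)² + (-2·δw/w)² + (-1·δc/c)²) = √(0.000377 + 0.000318 + 0.00583) = 0.0808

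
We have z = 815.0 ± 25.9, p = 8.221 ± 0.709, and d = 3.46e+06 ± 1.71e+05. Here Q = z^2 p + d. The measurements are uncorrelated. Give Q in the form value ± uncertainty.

Let w = z^2·p = 5.461e+06. δw/w = √((2·δz/z)² + (1·δp/p)²) = √(0.00404 + 0.00744) = 0.107, so δw = 5.85e+05.
Q = w + d: δQ = √(δw² + δd²) = √(3.42e+11 + 2.92e+10) = 6.09e+05
Q = 8.921e+06.

(8.921 ± 0.609) × 10^6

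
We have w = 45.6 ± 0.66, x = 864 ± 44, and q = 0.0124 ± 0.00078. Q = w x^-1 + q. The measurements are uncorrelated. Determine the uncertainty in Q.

Let p = w·x^-1 = 0.0528. δp/p = √((1·δw/w)² + (-1·δx/x)²) = √(0.000209 + 0.00259) = 0.0529, so δp = 0.00279.
Q = p + q: δQ = √(δp² + δq²) = √(7.81e-06 + 6.08e-07) = 0.00290

0.00290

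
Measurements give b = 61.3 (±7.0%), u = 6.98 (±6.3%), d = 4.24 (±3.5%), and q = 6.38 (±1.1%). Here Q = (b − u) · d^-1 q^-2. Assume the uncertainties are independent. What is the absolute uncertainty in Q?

Let w = b − u = 54.3. δw = √(δb² + δu²) = √(18.4 + 0.193) = 4.31, so δw/w = 0.0794.
Q is then a monomial in w, d, q:
δQ/Q = √((δw/w)² + (-1·δd/d)² + (-2·δq/q)²) = √(0.00631 + 0.00123 + 0.000484) = 0.0895
Q = 0.315, so δQ = 0.0895 × 0.315 = 0.0282.

0.0282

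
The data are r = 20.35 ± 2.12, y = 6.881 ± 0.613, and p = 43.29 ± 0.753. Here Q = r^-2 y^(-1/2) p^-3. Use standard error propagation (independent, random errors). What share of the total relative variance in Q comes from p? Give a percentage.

(δQ/Q)² = (-2·δr/r)² + (−½·δy/y)² + (-3·δp/p)²
  r term: (-2×0.104)² = 0.0434
  y term: (-0.5×0.0891)² = 0.00198
  p term: (-3×0.0174)² = 0.00272
Total = 0.0481. Share from p = 0.00272/0.0481 = 0.0566.

5.66%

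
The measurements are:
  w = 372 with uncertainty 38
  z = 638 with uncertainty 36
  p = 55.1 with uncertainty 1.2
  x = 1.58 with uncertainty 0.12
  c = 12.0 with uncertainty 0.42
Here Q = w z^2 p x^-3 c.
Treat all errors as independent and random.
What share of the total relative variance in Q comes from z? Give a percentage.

16.6%

(δQ/Q)² = (1·δw/w)² + (2·δz/z)² + (1·δp/p)² + (-3·δx/x)² + (1·δc/c)²
  w term: (1×0.102)² = 0.0104
  z term: (2×0.0564)² = 0.0127
  p term: (1×0.0218)² = 0.000474
  x term: (-3×0.0759)² = 0.0519
  c term: (1×0.0350)² = 0.00122
Total = 0.0768. Share from z = 0.0127/0.0768 = 0.166.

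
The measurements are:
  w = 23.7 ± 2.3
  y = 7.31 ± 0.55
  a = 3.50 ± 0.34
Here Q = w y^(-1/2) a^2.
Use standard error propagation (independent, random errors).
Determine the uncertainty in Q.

Each factor contributes (exponent × relative error)² to (δQ/Q)²:
  (1·δw/w)² = (1×0.0970)² = 0.00942;  (−½·δy/y)² = (-0.5×0.0752)² = 0.00142;  (2·δa/a)² = (2×0.0971)² = 0.0377
δQ/Q = √(0.0486) = 0.220
Q = 107, so δQ = 0.220 × 107 = 23.7.

23.7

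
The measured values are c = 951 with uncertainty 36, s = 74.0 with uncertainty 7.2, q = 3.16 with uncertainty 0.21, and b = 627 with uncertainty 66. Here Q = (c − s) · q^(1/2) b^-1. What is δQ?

Let u = c − s = 877. δu = √(δc² + δs²) = √(1300 + 51.8) = 36.7, so δu/u = 0.0419.
Q is then a monomial in u, q, b:
δQ/Q = √((δu/u)² + (½·δq/q)² + (-1·δb/b)²) = √(0.00175 + 0.00110 + 0.0111) = 0.118
Q = 2.49, so δQ = 0.118 × 2.49 = 0.294.

0.294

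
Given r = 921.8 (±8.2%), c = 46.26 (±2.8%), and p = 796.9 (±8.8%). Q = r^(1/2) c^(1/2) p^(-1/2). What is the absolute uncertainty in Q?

0.452

Each factor contributes (exponent × relative error)² to (δQ/Q)²:
  (½·δr/r)² = (0.5×0.0820)² = 0.00168;  (½·δc/c)² = (0.5×0.0280)² = 0.000196;  (−½·δp/p)² = (-0.5×0.0880)² = 0.00194
δQ/Q = √(0.00381) = 0.0617
Q = 7.315, so δQ = 0.0617 × 7.315 = 0.452.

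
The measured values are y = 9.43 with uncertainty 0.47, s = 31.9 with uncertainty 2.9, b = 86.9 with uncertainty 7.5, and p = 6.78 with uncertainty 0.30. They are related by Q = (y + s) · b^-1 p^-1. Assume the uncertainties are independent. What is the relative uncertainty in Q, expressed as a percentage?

Let u = y + s = 41.3. δu = √(δy² + δs²) = √(0.221 + 8.41) = 2.94, so δu/u = 0.0711.
Q is then a monomial in u, b, p:
δQ/Q = √((δu/u)² + (-1·δb/b)² + (-1·δp/p)²) = √(0.00505 + 0.00745 + 0.00196) = 0.120

12.0%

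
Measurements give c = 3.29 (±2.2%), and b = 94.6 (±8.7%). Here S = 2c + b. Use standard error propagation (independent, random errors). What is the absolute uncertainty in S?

8.23

For a sum/difference, combine absolute errors in quadrature:
  (2·δc)² = 0.0210;  (δb)² = 67.7
δS = √(67.8) = 8.23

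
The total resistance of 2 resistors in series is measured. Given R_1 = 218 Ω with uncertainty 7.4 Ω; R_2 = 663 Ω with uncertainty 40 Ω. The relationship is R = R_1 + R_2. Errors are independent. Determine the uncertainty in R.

40.7 Ω

R is a linear combination, so absolute uncertainties add in quadrature:
  (δR_1)² = 54.8;  (δR_2)² = 1600
δR = √(1650) = 40.7 Ω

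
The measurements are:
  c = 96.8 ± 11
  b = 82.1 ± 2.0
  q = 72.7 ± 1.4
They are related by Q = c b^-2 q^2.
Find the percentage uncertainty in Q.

13.0%

For a monomial Q ∝ c, b^-2, q^2, fractional errors add in quadrature:
  (1·δc/c)² = (1×0.114)² = 0.0129;  (-2·δb/b)² = (-2×0.0244)² = 0.00237;  (2·δq/q)² = (2×0.0193)² = 0.00148
δQ/Q = √(0.0168) = 0.130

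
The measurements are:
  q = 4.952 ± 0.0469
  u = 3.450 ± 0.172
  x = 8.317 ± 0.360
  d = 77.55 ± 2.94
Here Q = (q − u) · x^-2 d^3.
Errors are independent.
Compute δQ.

Let w = q − u = 1.502. δw = √(δq² + δu²) = √(0.00220 + 0.0296) = 0.178, so δw/w = 0.119.
Q is then a monomial in w, x, d:
δQ/Q = √((δw/w)² + (-2·δx/x)² + (3·δd/d)²) = √(0.0141 + 0.00749 + 0.0129) = 0.186
Q = 10130, so δQ = 0.186 × 10130 = 1880.

1880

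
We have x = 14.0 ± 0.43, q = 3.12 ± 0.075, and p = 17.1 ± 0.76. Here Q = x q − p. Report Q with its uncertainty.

Let w = x·q = 43.7. δw/w = √((1·δx/x)² + (1·δq/q)²) = √(0.000943 + 0.000578) = 0.0390, so δw = 1.70.
Q = w − p: δQ = √(δw² + δp²) = √(2.90 + 0.578) = 1.87
Q = 26.6.

26.6 ± 1.87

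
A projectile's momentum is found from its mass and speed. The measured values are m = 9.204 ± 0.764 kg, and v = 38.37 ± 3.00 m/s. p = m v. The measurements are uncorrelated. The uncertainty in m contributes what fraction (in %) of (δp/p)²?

(δp/p)² = (1·δm/m)² + (1·δv/v)²
  m term: (1×0.0830)² = 0.00689
  v term: (1×0.0782)² = 0.00611
Total = 0.0130. Share from m = 0.00689/0.0130 = 0.530.

53.0%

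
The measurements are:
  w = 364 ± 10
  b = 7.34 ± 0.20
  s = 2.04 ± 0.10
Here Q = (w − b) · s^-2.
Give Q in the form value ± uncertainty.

85.7 ± 8.74

Let u = w − b = 357. δu = √(δw² + δb²) = √(100 + 0.0400) = 10.0, so δu/u = 0.0280.
Q is then a monomial in u, s:
δQ/Q = √((δu/u)² + (-2·δs/s)²) = √(0.000786 + 0.00961) = 0.102
Q = 85.7, so δQ = 0.102 × 85.7 = 8.74.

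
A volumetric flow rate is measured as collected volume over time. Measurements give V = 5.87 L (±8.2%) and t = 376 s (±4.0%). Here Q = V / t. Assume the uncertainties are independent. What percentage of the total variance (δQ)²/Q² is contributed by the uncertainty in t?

(δQ/Q)² = (1·δV/V)² + (-1·δt/t)²
  V term: (1×0.0820)² = 0.00672
  t term: (-1×0.0400)² = 0.00160
Total = 0.00832. Share from t = 0.00160/0.00832 = 0.192.

19.2%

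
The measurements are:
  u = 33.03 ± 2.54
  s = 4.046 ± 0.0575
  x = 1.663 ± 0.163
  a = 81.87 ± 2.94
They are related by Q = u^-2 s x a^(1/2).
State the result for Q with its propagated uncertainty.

0.05580 ± 0.0103

For a monomial Q ∝ u^-2, s, x, a^(1/2), fractional errors add in quadrature:
  (-2·δu/u)² = (-2×0.0769)² = 0.0237;  (1·δs/s)² = (1×0.0142)² = 0.000202;  (1·δx/x)² = (1×0.0980)² = 0.00961;  (½·δa/a)² = (0.5×0.0359)² = 0.000322
δQ/Q = √(0.0338) = 0.184
Q = 0.05580, so δQ = 0.184 × 0.05580 = 0.0103.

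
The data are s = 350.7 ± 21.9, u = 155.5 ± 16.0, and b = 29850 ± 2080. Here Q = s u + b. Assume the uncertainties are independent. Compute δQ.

6890

Let p = s·u = 54530. δp/p = √((1·δs/s)² + (1·δu/u)²) = √(0.00390 + 0.0106) = 0.120, so δp = 6560.
Q = p + b: δQ = √(δp² + δb²) = √(4.31e+07 + 4.33e+06) = 6890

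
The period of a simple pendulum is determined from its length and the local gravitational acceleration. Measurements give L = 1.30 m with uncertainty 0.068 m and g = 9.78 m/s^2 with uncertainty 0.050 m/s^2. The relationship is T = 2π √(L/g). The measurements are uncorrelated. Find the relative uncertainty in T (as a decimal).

Each factor contributes (exponent × relative error)² to (δT/T)²:
  (½·δL/L)² = (0.5×0.0523)² = 0.000684;  (−½·δg/g)² = (-0.5×0.00511)² = 6.53e-06
δT/T = √(0.000691) = 0.0263

0.0263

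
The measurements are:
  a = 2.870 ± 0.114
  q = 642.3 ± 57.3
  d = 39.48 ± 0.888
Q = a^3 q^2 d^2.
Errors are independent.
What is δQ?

For a monomial Q ∝ a^3, q^2, d^2, fractional errors add in quadrature:
  (3·δa/a)² = (3×0.0397)² = 0.0142;  (2·δq/q)² = (2×0.0892)² = 0.0318;  (2·δd/d)² = (2×0.0225)² = 0.00202
δQ/Q = √(0.0481) = 0.219
Q = 1.52e+10, so δQ = 0.219 × 1.52e+10 = 3.33e+09.

3.33e+09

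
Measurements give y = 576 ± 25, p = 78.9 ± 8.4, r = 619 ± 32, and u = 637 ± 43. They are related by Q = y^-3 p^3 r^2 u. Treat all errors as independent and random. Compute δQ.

For a monomial Q ∝ y^-3, p^3, r^2, u, fractional errors add in quadrature:
  (-3·δy/y)² = (-3×0.0434)² = 0.0170;  (3·δp/p)² = (3×0.106)² = 0.102;  (2·δr/r)² = (2×0.0517)² = 0.0107;  (1·δu/u)² = (1×0.0675)² = 0.00456
δQ/Q = √(0.134) = 0.366
Q = 6.27e+05, so δQ = 0.366 × 6.27e+05 = 2.3e+05.

2.3e+05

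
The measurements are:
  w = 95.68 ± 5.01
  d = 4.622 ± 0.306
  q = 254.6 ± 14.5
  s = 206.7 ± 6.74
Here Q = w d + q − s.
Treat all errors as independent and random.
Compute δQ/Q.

0.0829

Let p = w·d = 442.2. δp/p = √((1·δw/w)² + (1·δd/d)²) = √(0.00274 + 0.00438) = 0.0844, so δp = 37.3.
Q = p + q − s: δQ = √(δp² + δq² + δs²) = √(1390 + 210 + 45.4) = 40.6
Q = 490.1, so δQ/Q = 40.6/490.1 = 0.0829.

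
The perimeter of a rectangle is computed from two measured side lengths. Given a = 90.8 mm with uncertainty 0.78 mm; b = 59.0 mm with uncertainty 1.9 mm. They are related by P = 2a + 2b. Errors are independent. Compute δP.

Each term contributes (cᵢ δxᵢ)² to (δP)²:
  (2·δa)² = 2.43;  (2·δb)² = 14.4
δP = √(16.9) = 4.11 mm

4.11 mm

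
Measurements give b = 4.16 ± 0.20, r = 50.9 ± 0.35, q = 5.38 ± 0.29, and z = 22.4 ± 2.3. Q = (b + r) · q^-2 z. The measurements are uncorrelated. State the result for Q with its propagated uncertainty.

42.6 ± 6.35

Let u = b + r = 55.1. δu = √(δb² + δr²) = √(0.0400 + 0.122) = 0.403, so δu/u = 0.00732.
Q is then a monomial in u, q, z:
δQ/Q = √((δu/u)² + (-2·δq/q)² + (1·δz/z)²) = √(5.36e-05 + 0.0116 + 0.0105) = 0.149
Q = 42.6, so δQ = 0.149 × 42.6 = 6.35.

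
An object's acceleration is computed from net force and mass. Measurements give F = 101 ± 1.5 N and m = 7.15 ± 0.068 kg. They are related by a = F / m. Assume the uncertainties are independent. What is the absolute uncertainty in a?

For a monomial a ∝ F, m^-1, fractional errors add in quadrature:
  (1·δF/F)² = (1×0.0149)² = 0.000221;  (-1·δm/m)² = (-1×0.00951)² = 9.04e-05
δa/a = √(0.000311) = 0.0176
a = 14.1 m/s^2, so δa = 0.0176 × 14.1 = 0.249 m/s^2.

0.249 m/s^2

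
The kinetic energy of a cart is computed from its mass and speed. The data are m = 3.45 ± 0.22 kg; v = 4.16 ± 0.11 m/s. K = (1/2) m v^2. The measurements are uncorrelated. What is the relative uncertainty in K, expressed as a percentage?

Since K is a product/quotient, work with relative uncertainties:
  (1·δm/m)² = (1×0.0638)² = 0.00407;  (2·δv/v)² = (2×0.0264)² = 0.00280
δK/K = √(0.00686) = 0.0828

8.28%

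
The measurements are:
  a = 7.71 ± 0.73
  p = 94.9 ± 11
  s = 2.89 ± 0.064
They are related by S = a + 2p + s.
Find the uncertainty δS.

Each term contributes (cᵢ δxᵢ)² to (δS)²:
  (δa)² = 0.533;  (2·δp)² = 484;  (δs)² = 0.00410
δS = √(485) = 22.0

22.0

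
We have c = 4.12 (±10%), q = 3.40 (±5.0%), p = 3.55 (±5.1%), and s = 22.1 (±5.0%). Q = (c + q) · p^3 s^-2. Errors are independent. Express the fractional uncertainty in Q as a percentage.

19.2%

Let u = c + q = 7.52. δu = √(δc² + δq²) = √(0.170 + 0.0289) = 0.446, so δu/u = 0.0593.
Q is then a monomial in u, p, s:
δQ/Q = √((δu/u)² + (3·δp/p)² + (-2·δs/s)²) = √(0.00351 + 0.0234 + 0.0100) = 0.192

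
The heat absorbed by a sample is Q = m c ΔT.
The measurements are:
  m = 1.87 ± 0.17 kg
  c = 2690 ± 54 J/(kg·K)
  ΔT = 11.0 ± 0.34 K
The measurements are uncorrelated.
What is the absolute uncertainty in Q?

5430 J

For a monomial Q ∝ m, c, ΔT, fractional errors add in quadrature:
  (1·δm/m)² = (1×0.0909)² = 0.00826;  (1·δc/c)² = (1×0.0201)² = 0.000403;  (1·δΔT/ΔT)² = (1×0.0309)² = 0.000955
δQ/Q = √(0.00962) = 0.0981
Q = 55300 J, so δQ = 0.0981 × 55300 = 5430 J.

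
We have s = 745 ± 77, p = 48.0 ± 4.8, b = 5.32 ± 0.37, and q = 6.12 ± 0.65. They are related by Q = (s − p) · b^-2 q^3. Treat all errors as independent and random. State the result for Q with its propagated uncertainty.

Let u = s − p = 697. δu = √(δs² + δp²) = √(5930 + 23.0) = 77.1, so δu/u = 0.111.
Q is then a monomial in u, b, q:
δQ/Q = √((δu/u)² + (-2·δb/b)² + (3·δq/q)²) = √(0.0123 + 0.0193 + 0.102) = 0.365
Q = 5640, so δQ = 0.365 × 5640 = 2060.

5640 ± 2060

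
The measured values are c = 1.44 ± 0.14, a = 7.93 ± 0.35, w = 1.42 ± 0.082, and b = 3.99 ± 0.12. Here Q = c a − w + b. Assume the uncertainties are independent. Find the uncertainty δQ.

Let p = c·a = 11.4. δp/p = √((1·δc/c)² + (1·δa/a)²) = √(0.00945 + 0.00195) = 0.107, so δp = 1.22.
Q = p − w + b: δQ = √(δp² + δw² + δb²) = √(1.49 + 0.00672 + 0.0144) = 1.23

1.23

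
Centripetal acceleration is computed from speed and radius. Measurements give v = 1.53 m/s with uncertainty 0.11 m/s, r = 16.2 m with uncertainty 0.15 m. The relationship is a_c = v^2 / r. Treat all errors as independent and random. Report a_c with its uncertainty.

Since a_c is a product/quotient, work with relative uncertainties:
  (2·δv/v)² = (2×0.0719)² = 0.0207;  (-1·δr/r)² = (-1×0.00926)² = 8.57e-05
δa_c/a_c = √(0.0208) = 0.144
a_c = 0.145 m/s^2, so δa_c = 0.144 × 0.145 = 0.0208 m/s^2.

0.145 ± 0.0208 m/s^2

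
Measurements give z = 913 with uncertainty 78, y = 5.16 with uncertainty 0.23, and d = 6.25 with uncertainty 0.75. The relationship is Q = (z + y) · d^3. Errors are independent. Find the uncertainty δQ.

Let u = z + y = 918. δu = √(δz² + δy²) = √(6080 + 0.0529) = 78.0, so δu/u = 0.0850.
Q is then a monomial in u, d:
δQ/Q = √((δu/u)² + (3·δd/d)²) = √(0.00722 + 0.130) = 0.370
Q = 2.24e+05, so δQ = 0.370 × 2.24e+05 = 82900.

82900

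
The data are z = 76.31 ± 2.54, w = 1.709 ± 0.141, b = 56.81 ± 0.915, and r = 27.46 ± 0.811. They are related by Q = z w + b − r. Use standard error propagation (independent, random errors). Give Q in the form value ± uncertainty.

159.8 ± 11.7

Let p = z·w = 130.4. δp/p = √((1·δz/z)² + (1·δw/w)²) = √(0.00111 + 0.00681) = 0.0890, so δp = 11.6.
Q = p + b − r: δQ = √(δp² + δb² + δr²) = √(135 + 0.837 + 0.658) = 11.7
Q = 159.8.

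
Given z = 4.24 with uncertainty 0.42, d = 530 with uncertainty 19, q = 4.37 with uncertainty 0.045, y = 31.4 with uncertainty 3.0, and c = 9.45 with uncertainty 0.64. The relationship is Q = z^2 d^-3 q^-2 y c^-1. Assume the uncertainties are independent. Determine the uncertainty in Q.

For a monomial Q ∝ z^2, d^-3, q^-2, y, c^-1, fractional errors add in quadrature:
  (2·δz/z)² = (2×0.0991)² = 0.0392;  (-3·δd/d)² = (-3×0.0358)² = 0.0116;  (-2·δq/q)² = (-2×0.0103)² = 0.000424;  (1·δy/y)² = (1×0.0955)² = 0.00913;  (-1·δc/c)² = (-1×0.0677)² = 0.00459
δQ/Q = √(0.0650) = 0.255
Q = 2.1e-08, so δQ = 0.255 × 2.1e-08 = 5.35e-09.

5.35e-09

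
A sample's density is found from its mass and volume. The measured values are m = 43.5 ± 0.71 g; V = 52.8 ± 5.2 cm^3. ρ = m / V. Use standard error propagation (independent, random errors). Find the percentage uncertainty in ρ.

9.98%

ρ is a product of powers, so relative uncertainties combine in quadrature:
  (1·δm/m)² = (1×0.0163)² = 0.000266;  (-1·δV/V)² = (-1×0.0985)² = 0.00970
δρ/ρ = √(0.00997) = 0.0998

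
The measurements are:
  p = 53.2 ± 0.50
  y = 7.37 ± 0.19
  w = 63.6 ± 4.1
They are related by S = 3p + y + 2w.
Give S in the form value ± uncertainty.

Absolute uncertainties add in quadrature for a linear combination:
  (3·δp)² = 2.25;  (δy)² = 0.0361;  (2·δw)² = 67.2
δS = √(69.5) = 8.34
S = 294.

294 ± 8.34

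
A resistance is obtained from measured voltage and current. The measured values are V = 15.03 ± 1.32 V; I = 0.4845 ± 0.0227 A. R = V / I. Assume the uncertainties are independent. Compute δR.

3.09 Ω

Products/powers → add relative errors in quadrature, weighted by exponent:
  (1·δV/V)² = (1×0.0878)² = 0.00771;  (-1·δI/I)² = (-1×0.0469)² = 0.00220
δR/R = √(0.00991) = 0.0995
R = 31.02 Ω, so δR = 0.0995 × 31.02 = 3.09 Ω.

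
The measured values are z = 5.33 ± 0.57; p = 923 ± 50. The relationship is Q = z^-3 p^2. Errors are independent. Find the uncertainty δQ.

1910

Products/powers → add relative errors in quadrature, weighted by exponent:
  (-3·δz/z)² = (-3×0.107)² = 0.103;  (2·δp/p)² = (2×0.0542)² = 0.0117
δQ/Q = √(0.115) = 0.339
Q = 5630, so δQ = 0.339 × 5630 = 1910.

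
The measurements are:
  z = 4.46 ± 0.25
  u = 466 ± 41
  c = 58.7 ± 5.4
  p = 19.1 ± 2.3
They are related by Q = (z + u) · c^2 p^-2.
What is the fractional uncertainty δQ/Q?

0.315

Let w = z + u = 470. δw = √(δz² + δu²) = √(0.0625 + 1680) = 41.0, so δw/w = 0.0872.
Q is then a monomial in w, c, p:
δQ/Q = √((δw/w)² + (2·δc/c)² + (-2·δp/p)²) = √(0.00760 + 0.0339 + 0.0580) = 0.315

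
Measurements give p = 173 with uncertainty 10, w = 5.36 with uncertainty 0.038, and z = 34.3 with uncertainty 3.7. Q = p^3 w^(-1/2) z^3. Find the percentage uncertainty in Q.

Each factor contributes (exponent × relative error)² to (δQ/Q)²:
  (3·δp/p)² = (3×0.0578)² = 0.0301;  (−½·δw/w)² = (-0.5×0.00709)² = 1.26e-05;  (3·δz/z)² = (3×0.108)² = 0.105
δQ/Q = √(0.135) = 0.367

36.7%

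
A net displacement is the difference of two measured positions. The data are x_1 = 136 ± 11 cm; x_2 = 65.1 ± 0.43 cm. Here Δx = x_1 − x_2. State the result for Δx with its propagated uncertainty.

70.9 ± 11.0 cm

Δx is a linear combination, so absolute uncertainties add in quadrature:
  (δx_1)² = 121;  (δx_2)² = 0.185
δΔx = √(121) = 11.0 cm
Δx = 70.9 cm.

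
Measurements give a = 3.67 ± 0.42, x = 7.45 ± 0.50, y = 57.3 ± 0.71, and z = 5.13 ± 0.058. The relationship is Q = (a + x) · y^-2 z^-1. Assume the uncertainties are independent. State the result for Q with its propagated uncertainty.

Let u = a + x = 11.1. δu = √(δa² + δx²) = √(0.176 + 0.250) = 0.653, so δu/u = 0.0587.
Q is then a monomial in u, y, z:
δQ/Q = √((δu/u)² + (-2·δy/y)² + (-1·δz/z)²) = √(0.00345 + 0.000614 + 0.000128) = 0.0647
Q = 0.000660, so δQ = 0.0647 × 0.000660 = 4.27e-05.

(6.60 ± 0.427) × 10^-4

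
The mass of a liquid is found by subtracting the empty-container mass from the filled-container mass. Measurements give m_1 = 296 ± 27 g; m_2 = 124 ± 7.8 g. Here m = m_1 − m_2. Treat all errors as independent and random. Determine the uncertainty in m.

28.1 g

Absolute uncertainties add in quadrature for a linear combination:
  (δm_1)² = 729;  (δm_2)² = 60.8
δm = √(790) = 28.1 g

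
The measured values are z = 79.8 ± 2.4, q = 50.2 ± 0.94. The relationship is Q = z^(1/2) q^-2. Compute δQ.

Each factor contributes (exponent × relative error)² to (δQ/Q)²:
  (½·δz/z)² = (0.5×0.0301)² = 0.000226;  (-2·δq/q)² = (-2×0.0187)² = 0.00140
δQ/Q = √(0.00163) = 0.0404
Q = 0.00354, so δQ = 0.0404 × 0.00354 = 0.000143.

0.000143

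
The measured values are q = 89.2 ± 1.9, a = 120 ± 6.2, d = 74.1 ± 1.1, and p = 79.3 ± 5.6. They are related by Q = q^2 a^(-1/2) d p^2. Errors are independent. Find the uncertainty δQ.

For a monomial Q ∝ q^2, a^(-1/2), d, p^2, fractional errors add in quadrature:
  (2·δq/q)² = (2×0.0213)² = 0.00181;  (−½·δa/a)² = (-0.5×0.0517)² = 0.000667;  (1·δd/d)² = (1×0.0148)² = 0.000220;  (2·δp/p)² = (2×0.0706)² = 0.0199
δQ/Q = √(0.0227) = 0.150
Q = 3.38e+08, so δQ = 0.150 × 3.38e+08 = 5.09e+07.

5.09e+07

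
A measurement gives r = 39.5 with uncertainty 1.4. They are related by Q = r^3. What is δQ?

Q ∝ r^3, so δQ/Q = |3| · δr/r = 3 × 0.0354 = 0.106.
Q = 61600, so δQ = 0.106 × 61600 = 6550.

6550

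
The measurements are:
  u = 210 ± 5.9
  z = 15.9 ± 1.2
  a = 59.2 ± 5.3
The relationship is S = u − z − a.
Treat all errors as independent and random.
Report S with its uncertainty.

135 ± 8.02

Absolute uncertainties add in quadrature for a linear combination:
  (δu)² = 34.8;  (δz)² = 1.44;  (δa)² = 28.1
δS = √(64.3) = 8.02
S = 135.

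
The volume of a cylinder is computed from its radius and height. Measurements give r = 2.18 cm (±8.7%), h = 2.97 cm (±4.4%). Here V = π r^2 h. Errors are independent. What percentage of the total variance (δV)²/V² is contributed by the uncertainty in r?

94.0%

(δV/V)² = (2·δr/r)² + (1·δh/h)²
  r term: (2×0.0870)² = 0.0303
  h term: (1×0.0440)² = 0.00194
Total = 0.0322. Share from r = 0.0303/0.0322 = 0.940.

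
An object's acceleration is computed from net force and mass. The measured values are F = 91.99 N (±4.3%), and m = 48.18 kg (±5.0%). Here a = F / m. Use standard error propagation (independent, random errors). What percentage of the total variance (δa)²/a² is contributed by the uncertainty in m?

(δa/a)² = (1·δF/F)² + (-1·δm/m)²
  F term: (1×0.0430)² = 0.00185
  m term: (-1×0.0500)² = 0.00250
Total = 0.00435. Share from m = 0.00250/0.00435 = 0.575.

57.5%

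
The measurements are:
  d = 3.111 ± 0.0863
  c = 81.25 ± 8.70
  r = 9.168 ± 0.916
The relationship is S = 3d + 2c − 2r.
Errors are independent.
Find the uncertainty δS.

17.5

Each term contributes (cᵢ δxᵢ)² to (δS)²:
  (3·δd)² = 0.0670;  (2·δc)² = 303;  (2·δr)² = 3.36
δS = √(306) = 17.5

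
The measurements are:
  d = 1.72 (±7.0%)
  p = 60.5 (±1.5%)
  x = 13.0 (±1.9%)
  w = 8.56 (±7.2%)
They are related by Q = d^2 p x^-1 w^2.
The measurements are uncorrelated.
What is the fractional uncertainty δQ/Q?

Q is a product of powers, so relative uncertainties combine in quadrature:
  (2·δd/d)² = (2×0.0700)² = 0.0196;  (1·δp/p)² = (1×0.0150)² = 0.000225;  (-1·δx/x)² = (-1×0.0190)² = 0.000361;  (2·δw/w)² = (2×0.0720)² = 0.0207
δQ/Q = √(0.0409) = 0.202

0.202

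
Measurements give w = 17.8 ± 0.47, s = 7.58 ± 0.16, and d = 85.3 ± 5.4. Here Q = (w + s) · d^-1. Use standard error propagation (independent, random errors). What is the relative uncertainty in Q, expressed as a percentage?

Let u = w + s = 25.4. δu = √(δw² + δs²) = √(0.221 + 0.0256) = 0.496, so δu/u = 0.0196.
Q is then a monomial in u, d:
δQ/Q = √((δu/u)² + (-1·δd/d)²) = √(0.000383 + 0.00401) = 0.0663

6.63%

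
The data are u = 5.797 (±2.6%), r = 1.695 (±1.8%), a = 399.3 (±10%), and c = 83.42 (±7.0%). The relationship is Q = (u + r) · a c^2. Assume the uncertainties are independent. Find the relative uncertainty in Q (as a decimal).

Let w = u + r = 7.492. δw = √(δu² + δr²) = √(0.0227 + 0.000931) = 0.154, so δw/w = 0.0205.
Q is then a monomial in w, a, c:
δQ/Q = √((δw/w)² + (1·δa/a)² + (2·δc/c)²) = √(0.000421 + 0.0100 + 0.0196) = 0.173

0.173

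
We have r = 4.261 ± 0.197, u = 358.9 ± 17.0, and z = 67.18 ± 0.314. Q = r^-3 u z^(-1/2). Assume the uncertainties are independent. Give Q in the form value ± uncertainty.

0.5660 ± 0.0830

Q is a product of powers, so relative uncertainties combine in quadrature:
  (-3·δr/r)² = (-3×0.0462)² = 0.0192;  (1·δu/u)² = (1×0.0474)² = 0.00224;  (−½·δz/z)² = (-0.5×0.00467)² = 5.46e-06
δQ/Q = √(0.0215) = 0.147
Q = 0.5660, so δQ = 0.147 × 0.5660 = 0.0830.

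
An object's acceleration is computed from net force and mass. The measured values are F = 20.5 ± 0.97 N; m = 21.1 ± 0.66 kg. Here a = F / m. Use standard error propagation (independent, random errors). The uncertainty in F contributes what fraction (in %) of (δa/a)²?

(δa/a)² = (1·δF/F)² + (-1·δm/m)²
  F term: (1×0.0473)² = 0.00224
  m term: (-1×0.0313)² = 0.000978
Total = 0.00322. Share from F = 0.00224/0.00322 = 0.696.

69.6%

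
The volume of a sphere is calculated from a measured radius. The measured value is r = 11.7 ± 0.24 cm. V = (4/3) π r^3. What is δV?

Relative error in a monomial: (δV/V)² = Σ (nᵢ · δxᵢ/xᵢ)².
  (3·δr/r)² = (3×0.0205)² = 0.00379
δV/V = √(0.00379) = 0.0615
V = 6710 cm^3, so δV = 0.0615 × 6710 = 413 cm^3.

413 cm^3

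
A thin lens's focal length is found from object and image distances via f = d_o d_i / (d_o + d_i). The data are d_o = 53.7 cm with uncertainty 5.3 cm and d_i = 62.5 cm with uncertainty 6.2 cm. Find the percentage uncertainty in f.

∂f/∂d_o = (d_i/(d_o+d_i))² = 0.289;  ∂f/∂d_i = (d_o/(d_o+d_i))² = 0.214
δf = √((∂f/∂d_o · δd_o)² + (∂f/∂d_i · δd_i)²) = √(2.35 + 1.75) = 2.03 cm
f = 28.9 cm, so δf/f = 2.03/28.9 = 0.0701.

7.01%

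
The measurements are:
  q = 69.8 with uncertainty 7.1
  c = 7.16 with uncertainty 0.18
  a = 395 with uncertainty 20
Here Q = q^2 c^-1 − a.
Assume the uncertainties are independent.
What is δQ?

Let p = q^2·c^-1 = 680. δp/p = √((2·δq/q)² + (-1·δc/c)²) = √(0.0414 + 0.000632) = 0.205, so δp = 139.
Q = p − a: δQ = √(δp² + δa²) = √(19500 + 400) = 141

141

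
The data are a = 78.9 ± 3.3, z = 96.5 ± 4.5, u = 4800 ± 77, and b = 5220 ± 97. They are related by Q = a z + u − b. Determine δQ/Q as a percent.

6.85%

Let p = a·z = 7610. δp/p = √((1·δa/a)² + (1·δz/z)²) = √(0.00175 + 0.00217) = 0.0626, so δp = 477.
Q = p + u − b: δQ = √(δp² + δu² + δb²) = √(2.27e+05 + 5930 + 9410) = 493
Q = 7190, so δQ/Q = 493/7190 = 0.0685.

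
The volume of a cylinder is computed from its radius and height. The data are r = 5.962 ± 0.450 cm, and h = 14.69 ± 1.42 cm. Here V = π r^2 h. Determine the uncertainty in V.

Relative error in a monomial: (δV/V)² = Σ (nᵢ · δxᵢ/xᵢ)².
  (2·δr/r)² = (2×0.0755)² = 0.0228;  (1·δh/h)² = (1×0.0967)² = 0.00934
δV/V = √(0.0321) = 0.179
V = 1640 cm^3, so δV = 0.179 × 1640 = 294 cm^3.

294 cm^3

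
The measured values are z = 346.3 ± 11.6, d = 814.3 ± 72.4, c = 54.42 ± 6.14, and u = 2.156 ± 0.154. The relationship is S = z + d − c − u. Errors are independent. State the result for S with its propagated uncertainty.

1104 ± 73.6

Each term contributes (cᵢ δxᵢ)² to (δS)²:
  (δz)² = 135;  (δd)² = 5240;  (δc)² = 37.7;  (δu)² = 0.0237
δS = √(5410) = 73.6
S = 1104.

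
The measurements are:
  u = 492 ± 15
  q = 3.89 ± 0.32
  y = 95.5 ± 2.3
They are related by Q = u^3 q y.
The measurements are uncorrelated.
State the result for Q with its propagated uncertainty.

(4.42 ± 0.555) × 10^10

Relative error in a monomial: (δQ/Q)² = Σ (nᵢ · δxᵢ/xᵢ)².
  (3·δu/u)² = (3×0.0305)² = 0.00837;  (1·δq/q)² = (1×0.0823)² = 0.00677;  (1·δy/y)² = (1×0.0241)² = 0.000580
δQ/Q = √(0.0157) = 0.125
Q = 4.42e+10, so δQ = 0.125 × 4.42e+10 = 5.55e+09.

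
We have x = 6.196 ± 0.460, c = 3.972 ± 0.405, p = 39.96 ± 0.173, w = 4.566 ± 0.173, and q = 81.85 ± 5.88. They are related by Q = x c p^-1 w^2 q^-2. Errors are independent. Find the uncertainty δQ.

Relative error in a monomial: (δQ/Q)² = Σ (nᵢ · δxᵢ/xᵢ)².
  (1·δx/x)² = (1×0.0742)² = 0.00551;  (1·δc/c)² = (1×0.102)² = 0.0104;  (-1·δp/p)² = (-1×0.00433)² = 1.87e-05;  (2·δw/w)² = (2×0.0379)² = 0.00574;  (-2·δq/q)² = (-2×0.0718)² = 0.0206
δQ/Q = √(0.0423) = 0.206
Q = 0.001917, so δQ = 0.206 × 0.001917 = 0.000394.

0.000394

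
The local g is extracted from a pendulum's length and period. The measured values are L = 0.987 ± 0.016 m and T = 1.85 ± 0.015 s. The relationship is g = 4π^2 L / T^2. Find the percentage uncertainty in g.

2.29%

For a monomial g ∝ L, T^-2, fractional errors add in quadrature:
  (1·δL/L)² = (1×0.0162)² = 0.000263;  (-2·δT/T)² = (-2×0.00811)² = 0.000263
δg/g = √(0.000526) = 0.0229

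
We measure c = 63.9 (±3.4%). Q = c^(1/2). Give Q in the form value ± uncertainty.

7.99 ± 0.136

Q ∝ c^(1/2), so δQ/Q = |½| · δc/c = 0.5 × 0.0340 = 0.0170.
Q = 7.99, so δQ = 0.0170 × 7.99 = 0.136.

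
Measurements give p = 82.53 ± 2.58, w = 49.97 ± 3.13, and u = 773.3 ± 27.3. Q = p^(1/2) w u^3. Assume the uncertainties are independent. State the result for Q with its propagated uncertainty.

(2.099 ± 0.260) × 10^11

For a monomial Q ∝ p^(1/2), w, u^3, fractional errors add in quadrature:
  (½·δp/p)² = (0.5×0.0313)² = 0.000244;  (1·δw/w)² = (1×0.0626)² = 0.00392;  (3·δu/u)² = (3×0.0353)² = 0.0112
δQ/Q = √(0.0154) = 0.124
Q = 2.099e+11, so δQ = 0.124 × 2.099e+11 = 2.6e+10.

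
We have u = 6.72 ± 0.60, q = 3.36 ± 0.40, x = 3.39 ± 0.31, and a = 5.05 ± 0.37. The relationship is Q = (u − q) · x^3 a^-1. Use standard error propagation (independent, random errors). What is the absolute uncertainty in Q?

Let w = u − q = 3.36. δw = √(δu² + δq²) = √(0.360 + 0.160) = 0.721, so δw/w = 0.215.
Q is then a monomial in w, x, a:
δQ/Q = √((δw/w)² + (3·δx/x)² + (-1·δa/a)²) = √(0.0461 + 0.0753 + 0.00537) = 0.356
Q = 25.9, so δQ = 0.356 × 25.9 = 9.23.

9.23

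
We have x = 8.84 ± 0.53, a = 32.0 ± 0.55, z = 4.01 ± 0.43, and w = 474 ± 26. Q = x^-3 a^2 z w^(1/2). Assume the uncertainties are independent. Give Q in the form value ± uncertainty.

Since Q is a product/quotient, work with relative uncertainties:
  (-3·δx/x)² = (-3×0.0600)² = 0.0324;  (2·δa/a)² = (2×0.0172)² = 0.00118;  (1·δz/z)² = (1×0.107)² = 0.0115;  (½·δw/w)² = (0.5×0.0549)² = 0.000752
δQ/Q = √(0.0458) = 0.214
Q = 129, so δQ = 0.214 × 129 = 27.7.

129 ± 27.7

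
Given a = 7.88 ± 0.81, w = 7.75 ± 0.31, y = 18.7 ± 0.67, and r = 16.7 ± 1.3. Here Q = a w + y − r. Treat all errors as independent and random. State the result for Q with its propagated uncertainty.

63.1 ± 6.89

Let p = a·w = 61.1. δp/p = √((1·δa/a)² + (1·δw/w)²) = √(0.0106 + 0.00160) = 0.110, so δp = 6.74.
Q = p + y − r: δQ = √(δp² + δy² + δr²) = √(45.4 + 0.449 + 1.69) = 6.89
Q = 63.1.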